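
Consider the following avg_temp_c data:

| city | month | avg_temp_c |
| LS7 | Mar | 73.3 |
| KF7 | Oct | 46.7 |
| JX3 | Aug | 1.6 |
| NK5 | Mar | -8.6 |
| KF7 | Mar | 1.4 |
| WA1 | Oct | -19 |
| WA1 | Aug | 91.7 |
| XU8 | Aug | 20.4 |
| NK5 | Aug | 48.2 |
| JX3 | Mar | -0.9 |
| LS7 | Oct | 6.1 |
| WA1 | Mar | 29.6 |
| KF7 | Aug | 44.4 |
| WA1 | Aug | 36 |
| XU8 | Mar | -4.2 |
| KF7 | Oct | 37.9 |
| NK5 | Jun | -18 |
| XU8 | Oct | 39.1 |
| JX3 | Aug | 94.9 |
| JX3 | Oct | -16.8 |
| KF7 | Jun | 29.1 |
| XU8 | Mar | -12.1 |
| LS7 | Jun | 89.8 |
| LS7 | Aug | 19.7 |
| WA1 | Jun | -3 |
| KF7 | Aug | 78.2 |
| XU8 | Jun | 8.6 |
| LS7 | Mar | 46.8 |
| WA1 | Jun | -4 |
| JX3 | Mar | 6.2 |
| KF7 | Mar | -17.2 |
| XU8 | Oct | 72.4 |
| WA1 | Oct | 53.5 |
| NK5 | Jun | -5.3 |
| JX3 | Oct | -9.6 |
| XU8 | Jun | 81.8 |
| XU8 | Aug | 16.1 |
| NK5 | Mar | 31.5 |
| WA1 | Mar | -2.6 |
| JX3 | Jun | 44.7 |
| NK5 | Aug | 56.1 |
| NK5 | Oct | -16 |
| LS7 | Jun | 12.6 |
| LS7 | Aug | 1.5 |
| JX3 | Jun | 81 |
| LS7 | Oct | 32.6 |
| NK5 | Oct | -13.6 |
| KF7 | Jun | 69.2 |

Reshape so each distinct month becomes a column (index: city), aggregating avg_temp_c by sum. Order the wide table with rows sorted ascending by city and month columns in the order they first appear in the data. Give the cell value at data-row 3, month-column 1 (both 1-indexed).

With rows sorted ascending by city, row 3 is city=LS7. month columns in first-appearance order: Mar, Oct, Aug, Jun; column 1 is Mar.
Long rows with city=LS7, month=Mar: 73.3 + 46.8 = 120.1.

120.1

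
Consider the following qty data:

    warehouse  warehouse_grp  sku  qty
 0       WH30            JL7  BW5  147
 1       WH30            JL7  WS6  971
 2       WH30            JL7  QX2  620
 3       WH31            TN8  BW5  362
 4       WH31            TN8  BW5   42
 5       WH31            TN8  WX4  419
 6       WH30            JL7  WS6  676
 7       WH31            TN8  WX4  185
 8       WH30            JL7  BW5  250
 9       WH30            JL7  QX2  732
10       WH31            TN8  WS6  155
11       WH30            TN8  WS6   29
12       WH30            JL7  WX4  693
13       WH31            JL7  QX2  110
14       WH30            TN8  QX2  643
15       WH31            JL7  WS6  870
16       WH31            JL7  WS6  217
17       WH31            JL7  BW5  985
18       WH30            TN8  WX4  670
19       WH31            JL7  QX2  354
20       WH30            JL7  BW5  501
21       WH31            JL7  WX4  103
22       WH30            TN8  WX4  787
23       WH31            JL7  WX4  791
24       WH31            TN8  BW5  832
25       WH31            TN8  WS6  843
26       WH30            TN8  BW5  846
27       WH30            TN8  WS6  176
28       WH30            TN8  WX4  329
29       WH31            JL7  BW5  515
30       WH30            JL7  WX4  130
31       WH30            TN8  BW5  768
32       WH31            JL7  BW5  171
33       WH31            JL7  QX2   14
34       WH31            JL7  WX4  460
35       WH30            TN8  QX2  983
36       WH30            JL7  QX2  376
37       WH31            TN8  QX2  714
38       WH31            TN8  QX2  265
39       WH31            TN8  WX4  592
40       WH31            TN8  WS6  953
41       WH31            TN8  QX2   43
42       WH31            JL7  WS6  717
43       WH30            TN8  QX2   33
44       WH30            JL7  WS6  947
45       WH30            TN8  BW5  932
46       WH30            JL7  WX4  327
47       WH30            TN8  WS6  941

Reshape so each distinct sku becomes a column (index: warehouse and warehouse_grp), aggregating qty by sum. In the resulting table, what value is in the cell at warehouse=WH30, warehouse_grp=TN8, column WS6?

1146

Rows with warehouse=WH30, warehouse_grp=TN8 and sku=WS6: qty values are 29, 176, 941.
29 + 176 + 941 = 1146.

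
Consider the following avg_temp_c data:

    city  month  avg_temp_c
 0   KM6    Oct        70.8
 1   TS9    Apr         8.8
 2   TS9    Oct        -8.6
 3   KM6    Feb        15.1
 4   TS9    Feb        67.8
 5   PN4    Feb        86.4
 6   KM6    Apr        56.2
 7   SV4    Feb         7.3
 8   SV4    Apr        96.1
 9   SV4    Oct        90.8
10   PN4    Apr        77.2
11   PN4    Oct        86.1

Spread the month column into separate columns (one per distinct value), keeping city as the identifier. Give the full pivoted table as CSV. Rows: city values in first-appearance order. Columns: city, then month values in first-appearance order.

city,Oct,Apr,Feb
KM6,70.8,56.2,15.1
TS9,-8.6,8.8,67.8
PN4,86.1,77.2,86.4
SV4,90.8,96.1,7.3

Columns: city plus the 3 distinct month values (Oct, Apr, Feb).
For example, row KM6 column Oct takes avg_temp_c=70.8 from the long row (KM6, Oct).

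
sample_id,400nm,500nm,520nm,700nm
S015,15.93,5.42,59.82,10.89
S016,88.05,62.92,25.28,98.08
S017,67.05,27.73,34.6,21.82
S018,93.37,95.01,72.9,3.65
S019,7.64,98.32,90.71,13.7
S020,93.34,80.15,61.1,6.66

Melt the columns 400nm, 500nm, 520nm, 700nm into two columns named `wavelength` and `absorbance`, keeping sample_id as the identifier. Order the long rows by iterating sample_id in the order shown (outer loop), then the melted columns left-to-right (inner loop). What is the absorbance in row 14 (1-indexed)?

95.01

24 rows total (6 × 4). Row 14: index ⌊(14-1)/4⌋ = 3 into sample_id → S018; (14-1) mod 4 = 1 into the melted columns → 500nm.
So row 14 is (S018, 500nm, 95.01); absorbance = 95.01.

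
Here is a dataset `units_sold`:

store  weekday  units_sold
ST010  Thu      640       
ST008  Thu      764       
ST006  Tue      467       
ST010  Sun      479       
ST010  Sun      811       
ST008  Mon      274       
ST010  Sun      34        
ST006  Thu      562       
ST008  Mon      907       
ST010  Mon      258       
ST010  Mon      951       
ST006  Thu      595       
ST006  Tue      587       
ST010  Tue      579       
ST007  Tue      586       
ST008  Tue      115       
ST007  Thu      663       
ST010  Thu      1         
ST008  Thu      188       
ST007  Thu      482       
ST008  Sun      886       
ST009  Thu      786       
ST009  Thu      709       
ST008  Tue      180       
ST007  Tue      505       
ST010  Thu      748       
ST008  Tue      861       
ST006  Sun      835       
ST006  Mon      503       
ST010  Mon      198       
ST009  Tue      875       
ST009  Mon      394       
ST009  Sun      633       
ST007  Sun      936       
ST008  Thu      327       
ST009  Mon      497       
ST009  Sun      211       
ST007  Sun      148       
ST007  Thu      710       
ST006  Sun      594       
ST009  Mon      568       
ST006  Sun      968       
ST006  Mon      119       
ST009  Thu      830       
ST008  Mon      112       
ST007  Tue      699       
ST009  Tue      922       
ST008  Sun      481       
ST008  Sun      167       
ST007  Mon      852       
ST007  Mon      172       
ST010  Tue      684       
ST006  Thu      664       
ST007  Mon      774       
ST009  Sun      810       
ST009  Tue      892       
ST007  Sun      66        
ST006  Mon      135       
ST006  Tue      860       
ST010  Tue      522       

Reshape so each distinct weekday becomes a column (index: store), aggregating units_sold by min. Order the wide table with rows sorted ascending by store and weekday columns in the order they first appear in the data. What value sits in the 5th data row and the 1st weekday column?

1

With rows sorted ascending by store, row 5 is store=ST010. weekday columns in first-appearance order: Thu, Tue, Sun, Mon; column 1 is Thu.
Long rows with store=ST010, weekday=Thu: min(640, 1, 748) = 1.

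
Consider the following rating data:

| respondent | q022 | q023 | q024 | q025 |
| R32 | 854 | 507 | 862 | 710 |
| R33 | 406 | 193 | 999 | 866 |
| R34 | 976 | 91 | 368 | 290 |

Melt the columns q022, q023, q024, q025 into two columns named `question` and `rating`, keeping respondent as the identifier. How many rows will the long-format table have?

12

3 respondent values × 4 melted columns = 12 rows.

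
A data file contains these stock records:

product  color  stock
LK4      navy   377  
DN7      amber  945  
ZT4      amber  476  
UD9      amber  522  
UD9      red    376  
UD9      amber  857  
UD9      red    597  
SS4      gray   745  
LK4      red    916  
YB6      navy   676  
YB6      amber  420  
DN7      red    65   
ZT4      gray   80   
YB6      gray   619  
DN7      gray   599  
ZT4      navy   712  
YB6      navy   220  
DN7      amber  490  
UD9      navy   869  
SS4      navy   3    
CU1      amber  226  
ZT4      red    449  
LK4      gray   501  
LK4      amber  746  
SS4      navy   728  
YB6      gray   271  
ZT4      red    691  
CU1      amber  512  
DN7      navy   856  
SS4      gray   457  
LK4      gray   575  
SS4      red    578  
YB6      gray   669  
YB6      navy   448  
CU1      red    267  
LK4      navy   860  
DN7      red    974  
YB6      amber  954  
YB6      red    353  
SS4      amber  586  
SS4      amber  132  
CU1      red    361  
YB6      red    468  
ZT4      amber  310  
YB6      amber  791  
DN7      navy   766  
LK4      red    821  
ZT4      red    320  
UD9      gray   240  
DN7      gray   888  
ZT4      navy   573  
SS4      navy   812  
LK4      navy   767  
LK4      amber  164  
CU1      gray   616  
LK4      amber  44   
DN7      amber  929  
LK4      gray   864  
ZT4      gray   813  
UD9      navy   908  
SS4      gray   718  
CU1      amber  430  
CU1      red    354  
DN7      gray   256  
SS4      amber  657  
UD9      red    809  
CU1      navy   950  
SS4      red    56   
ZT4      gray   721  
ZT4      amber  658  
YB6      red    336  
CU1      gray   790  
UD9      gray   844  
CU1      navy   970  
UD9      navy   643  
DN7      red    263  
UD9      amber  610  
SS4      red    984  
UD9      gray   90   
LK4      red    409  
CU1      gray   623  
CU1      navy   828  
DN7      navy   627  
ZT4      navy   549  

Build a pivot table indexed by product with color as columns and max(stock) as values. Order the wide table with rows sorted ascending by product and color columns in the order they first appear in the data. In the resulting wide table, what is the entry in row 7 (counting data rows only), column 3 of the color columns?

691

With rows sorted ascending by product, row 7 is product=ZT4. color columns in first-appearance order: navy, amber, red, gray; column 3 is red.
Long rows with product=ZT4, color=red: max(449, 691, 320) = 691.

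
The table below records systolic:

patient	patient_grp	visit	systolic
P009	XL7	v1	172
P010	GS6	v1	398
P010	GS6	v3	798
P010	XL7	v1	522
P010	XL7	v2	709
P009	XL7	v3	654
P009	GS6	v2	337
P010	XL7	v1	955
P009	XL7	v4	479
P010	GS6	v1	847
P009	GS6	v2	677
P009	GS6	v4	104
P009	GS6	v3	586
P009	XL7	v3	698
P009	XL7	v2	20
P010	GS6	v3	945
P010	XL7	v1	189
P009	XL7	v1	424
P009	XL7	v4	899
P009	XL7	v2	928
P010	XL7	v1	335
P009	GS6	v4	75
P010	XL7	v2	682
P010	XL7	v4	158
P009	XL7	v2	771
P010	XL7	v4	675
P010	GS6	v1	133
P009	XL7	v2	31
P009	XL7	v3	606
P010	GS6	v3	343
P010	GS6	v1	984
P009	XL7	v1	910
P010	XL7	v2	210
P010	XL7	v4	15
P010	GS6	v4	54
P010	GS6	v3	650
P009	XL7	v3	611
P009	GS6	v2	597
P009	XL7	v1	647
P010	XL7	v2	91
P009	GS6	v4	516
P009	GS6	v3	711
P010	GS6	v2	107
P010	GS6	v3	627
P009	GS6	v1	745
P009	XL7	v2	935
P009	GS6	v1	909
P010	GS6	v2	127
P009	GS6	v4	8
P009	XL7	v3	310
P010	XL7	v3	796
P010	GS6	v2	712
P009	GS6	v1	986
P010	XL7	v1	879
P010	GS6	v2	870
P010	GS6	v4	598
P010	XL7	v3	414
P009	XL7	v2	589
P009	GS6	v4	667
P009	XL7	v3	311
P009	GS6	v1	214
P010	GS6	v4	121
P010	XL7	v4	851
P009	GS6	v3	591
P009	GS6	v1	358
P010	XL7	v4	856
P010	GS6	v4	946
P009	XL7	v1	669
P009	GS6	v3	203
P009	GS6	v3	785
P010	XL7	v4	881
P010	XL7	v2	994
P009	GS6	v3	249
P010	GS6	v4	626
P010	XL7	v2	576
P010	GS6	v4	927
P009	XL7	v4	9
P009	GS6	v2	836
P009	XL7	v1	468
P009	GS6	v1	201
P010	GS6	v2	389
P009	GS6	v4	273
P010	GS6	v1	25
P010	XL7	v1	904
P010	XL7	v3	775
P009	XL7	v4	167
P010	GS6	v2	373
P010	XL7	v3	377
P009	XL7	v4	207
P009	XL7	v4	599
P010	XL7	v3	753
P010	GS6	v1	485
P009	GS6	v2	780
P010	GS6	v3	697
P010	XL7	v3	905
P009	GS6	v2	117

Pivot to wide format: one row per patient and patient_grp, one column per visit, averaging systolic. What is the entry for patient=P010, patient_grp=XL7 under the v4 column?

Rows with patient=P010, patient_grp=XL7 and visit=v4: systolic values are 158, 675, 15, 851, 856, 881.
(158 + 675 + 15 + 851 + 856 + 881) / 6 = 572.67.

572.67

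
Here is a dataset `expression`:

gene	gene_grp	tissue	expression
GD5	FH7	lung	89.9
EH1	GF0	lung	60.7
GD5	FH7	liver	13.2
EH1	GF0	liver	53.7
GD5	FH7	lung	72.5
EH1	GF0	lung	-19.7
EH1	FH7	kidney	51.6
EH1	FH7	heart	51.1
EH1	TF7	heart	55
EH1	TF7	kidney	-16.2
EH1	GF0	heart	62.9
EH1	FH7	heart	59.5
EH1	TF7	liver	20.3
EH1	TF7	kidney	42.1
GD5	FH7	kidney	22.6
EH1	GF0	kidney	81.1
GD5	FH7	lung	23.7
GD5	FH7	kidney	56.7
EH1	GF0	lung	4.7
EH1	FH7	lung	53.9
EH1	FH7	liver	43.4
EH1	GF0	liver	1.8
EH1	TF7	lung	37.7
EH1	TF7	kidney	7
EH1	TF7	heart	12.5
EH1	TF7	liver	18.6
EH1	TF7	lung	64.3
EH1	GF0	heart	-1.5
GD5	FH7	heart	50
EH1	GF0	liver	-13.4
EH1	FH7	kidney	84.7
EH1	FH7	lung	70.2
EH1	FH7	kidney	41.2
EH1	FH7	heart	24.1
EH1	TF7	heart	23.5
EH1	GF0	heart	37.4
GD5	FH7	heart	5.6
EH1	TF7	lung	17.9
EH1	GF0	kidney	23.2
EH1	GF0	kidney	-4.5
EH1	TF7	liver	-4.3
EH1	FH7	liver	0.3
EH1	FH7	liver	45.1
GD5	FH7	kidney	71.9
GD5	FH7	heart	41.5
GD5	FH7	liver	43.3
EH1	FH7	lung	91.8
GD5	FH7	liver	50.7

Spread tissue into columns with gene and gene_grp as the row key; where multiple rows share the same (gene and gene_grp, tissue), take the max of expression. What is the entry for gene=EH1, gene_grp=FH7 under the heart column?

Rows with gene=EH1, gene_grp=FH7 and tissue=heart: expression values are 51.1, 59.5, 24.1.
max(51.1, 59.5, 24.1) = 59.5.

59.5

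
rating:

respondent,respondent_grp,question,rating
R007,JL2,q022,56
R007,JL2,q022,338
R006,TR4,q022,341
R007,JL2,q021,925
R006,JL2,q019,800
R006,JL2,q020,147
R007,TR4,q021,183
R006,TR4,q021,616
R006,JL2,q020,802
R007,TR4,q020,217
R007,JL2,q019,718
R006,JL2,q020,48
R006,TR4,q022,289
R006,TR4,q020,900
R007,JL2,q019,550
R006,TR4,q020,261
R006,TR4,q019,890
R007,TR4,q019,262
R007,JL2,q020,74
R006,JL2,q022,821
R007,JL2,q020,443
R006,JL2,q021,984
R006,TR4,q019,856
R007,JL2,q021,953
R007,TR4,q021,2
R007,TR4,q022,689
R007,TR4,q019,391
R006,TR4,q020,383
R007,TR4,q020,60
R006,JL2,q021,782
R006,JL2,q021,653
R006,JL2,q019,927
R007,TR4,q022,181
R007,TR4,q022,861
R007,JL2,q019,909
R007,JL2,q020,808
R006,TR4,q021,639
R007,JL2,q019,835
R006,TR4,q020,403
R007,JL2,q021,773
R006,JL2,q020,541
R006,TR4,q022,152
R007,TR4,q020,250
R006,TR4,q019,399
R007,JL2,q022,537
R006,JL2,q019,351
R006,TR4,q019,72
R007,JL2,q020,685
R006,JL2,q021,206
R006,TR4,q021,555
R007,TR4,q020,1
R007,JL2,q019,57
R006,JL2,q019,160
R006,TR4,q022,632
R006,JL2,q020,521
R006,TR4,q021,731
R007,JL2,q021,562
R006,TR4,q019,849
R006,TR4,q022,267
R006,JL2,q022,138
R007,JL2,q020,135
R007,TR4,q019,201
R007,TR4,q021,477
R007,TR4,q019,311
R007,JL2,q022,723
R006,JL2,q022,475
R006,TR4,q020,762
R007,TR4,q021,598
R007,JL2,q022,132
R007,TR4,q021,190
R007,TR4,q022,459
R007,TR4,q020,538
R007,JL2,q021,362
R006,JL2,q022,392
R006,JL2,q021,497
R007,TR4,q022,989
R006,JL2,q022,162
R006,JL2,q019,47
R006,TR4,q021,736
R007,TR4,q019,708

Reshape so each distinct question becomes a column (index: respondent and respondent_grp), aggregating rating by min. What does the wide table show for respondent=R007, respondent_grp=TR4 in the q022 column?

181

Rows with respondent=R007, respondent_grp=TR4 and question=q022: rating values are 689, 181, 861, 459, 989.
min(689, 181, 861, 459, 989) = 181.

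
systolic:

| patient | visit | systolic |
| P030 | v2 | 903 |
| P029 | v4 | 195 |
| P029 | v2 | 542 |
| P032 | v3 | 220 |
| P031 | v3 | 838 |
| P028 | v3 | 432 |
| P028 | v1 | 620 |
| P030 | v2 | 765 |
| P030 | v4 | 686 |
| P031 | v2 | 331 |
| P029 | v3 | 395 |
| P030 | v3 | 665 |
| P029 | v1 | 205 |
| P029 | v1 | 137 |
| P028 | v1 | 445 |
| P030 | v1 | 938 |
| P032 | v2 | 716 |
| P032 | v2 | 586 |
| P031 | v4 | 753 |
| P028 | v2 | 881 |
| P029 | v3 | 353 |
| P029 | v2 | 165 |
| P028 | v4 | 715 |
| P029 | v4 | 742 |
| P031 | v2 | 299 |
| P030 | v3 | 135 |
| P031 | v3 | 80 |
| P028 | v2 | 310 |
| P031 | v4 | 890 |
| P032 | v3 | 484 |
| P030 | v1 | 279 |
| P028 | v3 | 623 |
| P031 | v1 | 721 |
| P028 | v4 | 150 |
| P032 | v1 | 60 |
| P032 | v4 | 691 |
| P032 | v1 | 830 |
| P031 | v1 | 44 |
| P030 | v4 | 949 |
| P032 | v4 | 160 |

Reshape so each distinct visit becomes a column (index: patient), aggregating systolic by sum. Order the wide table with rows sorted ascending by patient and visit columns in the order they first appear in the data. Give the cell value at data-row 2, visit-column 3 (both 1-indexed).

748

With rows sorted ascending by patient, row 2 is patient=P029. visit columns in first-appearance order: v2, v4, v3, v1; column 3 is v3.
Long rows with patient=P029, visit=v3: 395 + 353 = 748.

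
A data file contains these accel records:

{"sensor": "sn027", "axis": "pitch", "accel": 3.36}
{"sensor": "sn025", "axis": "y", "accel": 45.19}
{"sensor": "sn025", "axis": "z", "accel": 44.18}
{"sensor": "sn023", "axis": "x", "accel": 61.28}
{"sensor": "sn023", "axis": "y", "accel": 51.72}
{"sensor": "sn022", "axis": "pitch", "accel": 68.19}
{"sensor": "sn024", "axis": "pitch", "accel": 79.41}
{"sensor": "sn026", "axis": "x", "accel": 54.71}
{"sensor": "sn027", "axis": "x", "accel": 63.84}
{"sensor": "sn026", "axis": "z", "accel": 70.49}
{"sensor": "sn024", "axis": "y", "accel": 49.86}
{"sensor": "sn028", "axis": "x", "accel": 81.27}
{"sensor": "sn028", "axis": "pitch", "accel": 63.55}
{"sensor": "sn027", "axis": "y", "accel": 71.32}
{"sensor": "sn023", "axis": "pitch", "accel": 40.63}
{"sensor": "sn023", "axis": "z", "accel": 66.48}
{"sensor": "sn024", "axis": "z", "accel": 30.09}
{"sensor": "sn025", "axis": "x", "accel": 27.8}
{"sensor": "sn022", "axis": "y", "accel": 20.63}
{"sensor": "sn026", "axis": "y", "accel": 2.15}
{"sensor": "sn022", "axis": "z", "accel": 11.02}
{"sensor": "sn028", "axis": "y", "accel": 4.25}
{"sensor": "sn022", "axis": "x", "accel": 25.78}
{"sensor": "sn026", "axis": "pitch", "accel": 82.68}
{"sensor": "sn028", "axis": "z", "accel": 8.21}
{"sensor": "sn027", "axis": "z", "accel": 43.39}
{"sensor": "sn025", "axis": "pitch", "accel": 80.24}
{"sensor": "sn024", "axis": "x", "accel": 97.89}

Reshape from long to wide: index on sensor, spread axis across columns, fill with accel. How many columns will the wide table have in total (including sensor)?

5

1 column for sensor plus 4 distinct axis values → 5 columns.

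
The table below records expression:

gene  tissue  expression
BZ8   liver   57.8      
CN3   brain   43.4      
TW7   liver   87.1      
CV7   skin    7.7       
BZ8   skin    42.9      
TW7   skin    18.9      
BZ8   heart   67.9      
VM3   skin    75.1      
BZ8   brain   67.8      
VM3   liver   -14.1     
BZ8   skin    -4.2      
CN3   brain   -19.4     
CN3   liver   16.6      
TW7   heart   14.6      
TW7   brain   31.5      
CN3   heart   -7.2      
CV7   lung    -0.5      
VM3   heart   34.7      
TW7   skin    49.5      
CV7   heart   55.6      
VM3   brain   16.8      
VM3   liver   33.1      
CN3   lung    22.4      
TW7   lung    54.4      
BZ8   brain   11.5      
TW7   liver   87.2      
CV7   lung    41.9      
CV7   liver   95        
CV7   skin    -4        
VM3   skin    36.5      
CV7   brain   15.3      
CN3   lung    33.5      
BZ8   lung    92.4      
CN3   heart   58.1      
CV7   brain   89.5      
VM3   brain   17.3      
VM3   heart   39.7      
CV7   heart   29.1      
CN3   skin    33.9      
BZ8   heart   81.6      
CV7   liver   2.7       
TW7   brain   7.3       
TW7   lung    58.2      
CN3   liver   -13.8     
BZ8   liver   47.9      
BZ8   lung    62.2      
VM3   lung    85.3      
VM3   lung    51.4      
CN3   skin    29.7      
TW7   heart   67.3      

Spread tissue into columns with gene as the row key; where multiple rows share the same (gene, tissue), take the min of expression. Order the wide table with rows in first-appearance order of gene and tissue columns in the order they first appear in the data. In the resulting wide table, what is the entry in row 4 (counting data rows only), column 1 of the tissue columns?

With rows in first-appearance order of gene, row 4 is gene=CV7. tissue columns in first-appearance order: liver, brain, skin, heart, lung; column 1 is liver.
Long rows with gene=CV7, tissue=liver: min(95, 2.7) = 2.7.

2.7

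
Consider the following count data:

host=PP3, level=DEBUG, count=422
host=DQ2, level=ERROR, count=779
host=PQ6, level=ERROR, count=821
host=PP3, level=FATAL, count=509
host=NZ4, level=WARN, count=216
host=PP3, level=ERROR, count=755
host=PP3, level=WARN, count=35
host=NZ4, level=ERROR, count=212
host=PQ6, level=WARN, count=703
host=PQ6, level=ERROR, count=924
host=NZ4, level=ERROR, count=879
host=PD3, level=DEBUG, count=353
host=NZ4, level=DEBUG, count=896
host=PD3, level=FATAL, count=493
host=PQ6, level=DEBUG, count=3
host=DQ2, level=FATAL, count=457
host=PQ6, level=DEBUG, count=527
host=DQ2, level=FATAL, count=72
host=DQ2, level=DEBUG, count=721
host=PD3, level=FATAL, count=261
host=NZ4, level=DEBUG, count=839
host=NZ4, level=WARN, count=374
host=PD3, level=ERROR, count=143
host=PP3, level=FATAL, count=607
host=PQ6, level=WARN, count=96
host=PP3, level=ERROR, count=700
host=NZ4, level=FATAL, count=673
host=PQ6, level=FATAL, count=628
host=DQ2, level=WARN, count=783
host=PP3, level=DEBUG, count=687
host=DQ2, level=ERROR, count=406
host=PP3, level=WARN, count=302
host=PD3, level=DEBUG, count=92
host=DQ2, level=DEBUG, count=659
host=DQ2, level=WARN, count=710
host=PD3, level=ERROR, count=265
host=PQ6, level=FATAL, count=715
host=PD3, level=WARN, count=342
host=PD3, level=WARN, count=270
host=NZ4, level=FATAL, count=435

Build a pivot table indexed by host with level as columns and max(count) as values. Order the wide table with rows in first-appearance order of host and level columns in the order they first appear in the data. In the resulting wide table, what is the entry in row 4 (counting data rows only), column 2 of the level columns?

With rows in first-appearance order of host, row 4 is host=NZ4. level columns in first-appearance order: DEBUG, ERROR, FATAL, WARN; column 2 is ERROR.
Long rows with host=NZ4, level=ERROR: max(212, 879) = 879.

879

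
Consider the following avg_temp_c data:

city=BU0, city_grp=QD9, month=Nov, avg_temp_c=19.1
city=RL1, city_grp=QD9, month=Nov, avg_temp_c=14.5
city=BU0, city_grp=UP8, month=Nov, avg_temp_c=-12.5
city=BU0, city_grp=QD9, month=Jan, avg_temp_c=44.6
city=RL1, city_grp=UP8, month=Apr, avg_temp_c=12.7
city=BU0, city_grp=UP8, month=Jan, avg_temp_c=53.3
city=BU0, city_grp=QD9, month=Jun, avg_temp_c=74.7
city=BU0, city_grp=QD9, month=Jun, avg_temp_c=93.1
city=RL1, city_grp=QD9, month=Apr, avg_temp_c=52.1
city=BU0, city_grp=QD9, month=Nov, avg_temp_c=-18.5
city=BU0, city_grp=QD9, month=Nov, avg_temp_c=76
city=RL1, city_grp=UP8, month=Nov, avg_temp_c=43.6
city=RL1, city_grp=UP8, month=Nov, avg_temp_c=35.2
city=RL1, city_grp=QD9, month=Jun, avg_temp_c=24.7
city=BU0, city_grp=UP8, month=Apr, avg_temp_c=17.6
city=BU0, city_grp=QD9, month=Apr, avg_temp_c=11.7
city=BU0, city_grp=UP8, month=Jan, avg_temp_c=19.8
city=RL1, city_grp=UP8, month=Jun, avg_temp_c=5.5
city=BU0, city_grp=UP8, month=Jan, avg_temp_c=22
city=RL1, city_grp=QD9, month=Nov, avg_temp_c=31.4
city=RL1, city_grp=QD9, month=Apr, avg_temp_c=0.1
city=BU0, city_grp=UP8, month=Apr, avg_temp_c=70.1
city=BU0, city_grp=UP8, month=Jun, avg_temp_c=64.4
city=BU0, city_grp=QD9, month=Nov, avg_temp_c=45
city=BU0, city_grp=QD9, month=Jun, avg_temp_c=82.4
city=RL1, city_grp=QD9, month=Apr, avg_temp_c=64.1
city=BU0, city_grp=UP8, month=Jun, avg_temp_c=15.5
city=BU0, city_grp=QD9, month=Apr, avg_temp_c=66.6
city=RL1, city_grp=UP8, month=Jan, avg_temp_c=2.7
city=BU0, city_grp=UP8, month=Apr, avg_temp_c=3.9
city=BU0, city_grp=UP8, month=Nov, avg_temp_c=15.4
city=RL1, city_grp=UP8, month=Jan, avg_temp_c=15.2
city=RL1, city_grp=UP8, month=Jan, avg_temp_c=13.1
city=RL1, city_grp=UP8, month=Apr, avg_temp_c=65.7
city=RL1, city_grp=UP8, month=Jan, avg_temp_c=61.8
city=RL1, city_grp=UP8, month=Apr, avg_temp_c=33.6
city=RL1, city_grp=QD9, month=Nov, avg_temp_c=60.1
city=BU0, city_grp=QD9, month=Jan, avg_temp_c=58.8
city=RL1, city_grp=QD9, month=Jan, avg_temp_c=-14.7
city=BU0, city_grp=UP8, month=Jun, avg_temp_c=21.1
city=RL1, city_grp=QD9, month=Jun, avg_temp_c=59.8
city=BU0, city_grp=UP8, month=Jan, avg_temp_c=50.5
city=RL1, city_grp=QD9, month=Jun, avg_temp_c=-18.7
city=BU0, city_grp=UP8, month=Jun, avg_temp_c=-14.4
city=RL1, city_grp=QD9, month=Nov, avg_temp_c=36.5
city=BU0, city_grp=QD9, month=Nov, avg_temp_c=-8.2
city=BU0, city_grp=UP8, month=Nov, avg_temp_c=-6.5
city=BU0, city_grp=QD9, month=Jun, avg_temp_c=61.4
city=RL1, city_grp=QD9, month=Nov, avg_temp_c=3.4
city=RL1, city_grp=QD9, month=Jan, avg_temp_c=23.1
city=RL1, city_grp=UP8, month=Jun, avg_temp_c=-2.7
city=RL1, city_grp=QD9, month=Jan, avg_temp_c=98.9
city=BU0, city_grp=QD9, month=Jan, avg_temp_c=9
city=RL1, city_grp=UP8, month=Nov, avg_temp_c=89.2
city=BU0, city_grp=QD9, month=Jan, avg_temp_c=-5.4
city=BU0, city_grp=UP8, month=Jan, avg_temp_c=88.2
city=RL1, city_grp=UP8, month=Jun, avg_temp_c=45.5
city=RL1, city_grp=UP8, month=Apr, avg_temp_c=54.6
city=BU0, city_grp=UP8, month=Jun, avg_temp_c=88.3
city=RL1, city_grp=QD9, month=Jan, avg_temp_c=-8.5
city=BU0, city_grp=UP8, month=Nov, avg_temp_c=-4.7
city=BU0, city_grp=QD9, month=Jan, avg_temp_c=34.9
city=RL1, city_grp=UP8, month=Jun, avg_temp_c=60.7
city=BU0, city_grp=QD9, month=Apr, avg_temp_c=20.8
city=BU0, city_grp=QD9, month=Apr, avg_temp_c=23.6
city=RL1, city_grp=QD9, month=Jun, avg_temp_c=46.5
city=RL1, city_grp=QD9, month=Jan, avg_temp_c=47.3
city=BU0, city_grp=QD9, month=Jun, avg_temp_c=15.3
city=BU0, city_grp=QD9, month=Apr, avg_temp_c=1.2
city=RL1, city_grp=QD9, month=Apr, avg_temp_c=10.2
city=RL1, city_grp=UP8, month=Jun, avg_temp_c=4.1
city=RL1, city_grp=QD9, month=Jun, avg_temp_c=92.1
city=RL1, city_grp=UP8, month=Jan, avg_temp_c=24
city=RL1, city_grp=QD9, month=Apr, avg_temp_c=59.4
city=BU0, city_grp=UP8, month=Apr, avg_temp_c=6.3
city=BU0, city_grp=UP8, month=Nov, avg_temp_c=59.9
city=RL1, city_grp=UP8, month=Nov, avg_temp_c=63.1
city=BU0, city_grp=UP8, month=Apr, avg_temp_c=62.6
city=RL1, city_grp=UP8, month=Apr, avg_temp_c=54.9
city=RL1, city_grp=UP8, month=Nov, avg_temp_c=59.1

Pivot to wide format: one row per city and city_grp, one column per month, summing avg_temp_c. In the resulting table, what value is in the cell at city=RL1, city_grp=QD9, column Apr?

185.9

Rows with city=RL1, city_grp=QD9 and month=Apr: avg_temp_c values are 52.1, 0.1, 64.1, 10.2, 59.4.
52.1 + 0.1 + 64.1 + 10.2 + 59.4 = 185.9.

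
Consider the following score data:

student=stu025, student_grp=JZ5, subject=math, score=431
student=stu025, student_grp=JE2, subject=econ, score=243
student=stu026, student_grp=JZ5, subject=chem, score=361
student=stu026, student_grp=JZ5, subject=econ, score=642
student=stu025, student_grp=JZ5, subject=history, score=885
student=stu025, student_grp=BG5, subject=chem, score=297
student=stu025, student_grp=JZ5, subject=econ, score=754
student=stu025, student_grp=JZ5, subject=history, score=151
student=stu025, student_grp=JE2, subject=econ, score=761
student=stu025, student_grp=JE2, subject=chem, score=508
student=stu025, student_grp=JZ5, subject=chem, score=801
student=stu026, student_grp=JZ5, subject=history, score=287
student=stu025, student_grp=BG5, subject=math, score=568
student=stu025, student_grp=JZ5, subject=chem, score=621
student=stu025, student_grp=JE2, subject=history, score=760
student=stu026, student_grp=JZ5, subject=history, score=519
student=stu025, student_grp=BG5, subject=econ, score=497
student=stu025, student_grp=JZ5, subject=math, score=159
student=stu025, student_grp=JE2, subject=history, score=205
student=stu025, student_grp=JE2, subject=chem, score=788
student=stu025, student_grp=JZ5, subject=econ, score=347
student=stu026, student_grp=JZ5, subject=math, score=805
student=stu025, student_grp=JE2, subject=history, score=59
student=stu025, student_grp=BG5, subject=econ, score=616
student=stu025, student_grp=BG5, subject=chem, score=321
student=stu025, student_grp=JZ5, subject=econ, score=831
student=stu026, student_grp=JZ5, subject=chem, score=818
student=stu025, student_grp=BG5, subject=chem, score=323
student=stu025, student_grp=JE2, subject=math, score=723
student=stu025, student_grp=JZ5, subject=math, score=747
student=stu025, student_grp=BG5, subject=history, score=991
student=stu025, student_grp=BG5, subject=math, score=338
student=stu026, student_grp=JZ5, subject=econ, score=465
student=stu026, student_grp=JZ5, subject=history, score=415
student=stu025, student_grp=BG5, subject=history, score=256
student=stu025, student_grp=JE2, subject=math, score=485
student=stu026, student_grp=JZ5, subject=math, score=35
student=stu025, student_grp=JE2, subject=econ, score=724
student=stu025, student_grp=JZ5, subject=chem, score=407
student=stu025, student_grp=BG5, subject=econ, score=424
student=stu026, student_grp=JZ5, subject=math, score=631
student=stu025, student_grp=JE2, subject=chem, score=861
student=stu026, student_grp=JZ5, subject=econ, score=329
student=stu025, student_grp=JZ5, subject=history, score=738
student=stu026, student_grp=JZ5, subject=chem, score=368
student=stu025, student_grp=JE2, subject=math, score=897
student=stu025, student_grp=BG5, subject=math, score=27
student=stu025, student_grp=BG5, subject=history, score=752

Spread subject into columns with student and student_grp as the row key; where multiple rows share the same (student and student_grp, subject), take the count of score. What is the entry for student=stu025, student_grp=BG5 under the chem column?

3

Rows with student=stu025, student_grp=BG5 and subject=chem: score values are 297, 321, 323.
3 rows match — count = 3.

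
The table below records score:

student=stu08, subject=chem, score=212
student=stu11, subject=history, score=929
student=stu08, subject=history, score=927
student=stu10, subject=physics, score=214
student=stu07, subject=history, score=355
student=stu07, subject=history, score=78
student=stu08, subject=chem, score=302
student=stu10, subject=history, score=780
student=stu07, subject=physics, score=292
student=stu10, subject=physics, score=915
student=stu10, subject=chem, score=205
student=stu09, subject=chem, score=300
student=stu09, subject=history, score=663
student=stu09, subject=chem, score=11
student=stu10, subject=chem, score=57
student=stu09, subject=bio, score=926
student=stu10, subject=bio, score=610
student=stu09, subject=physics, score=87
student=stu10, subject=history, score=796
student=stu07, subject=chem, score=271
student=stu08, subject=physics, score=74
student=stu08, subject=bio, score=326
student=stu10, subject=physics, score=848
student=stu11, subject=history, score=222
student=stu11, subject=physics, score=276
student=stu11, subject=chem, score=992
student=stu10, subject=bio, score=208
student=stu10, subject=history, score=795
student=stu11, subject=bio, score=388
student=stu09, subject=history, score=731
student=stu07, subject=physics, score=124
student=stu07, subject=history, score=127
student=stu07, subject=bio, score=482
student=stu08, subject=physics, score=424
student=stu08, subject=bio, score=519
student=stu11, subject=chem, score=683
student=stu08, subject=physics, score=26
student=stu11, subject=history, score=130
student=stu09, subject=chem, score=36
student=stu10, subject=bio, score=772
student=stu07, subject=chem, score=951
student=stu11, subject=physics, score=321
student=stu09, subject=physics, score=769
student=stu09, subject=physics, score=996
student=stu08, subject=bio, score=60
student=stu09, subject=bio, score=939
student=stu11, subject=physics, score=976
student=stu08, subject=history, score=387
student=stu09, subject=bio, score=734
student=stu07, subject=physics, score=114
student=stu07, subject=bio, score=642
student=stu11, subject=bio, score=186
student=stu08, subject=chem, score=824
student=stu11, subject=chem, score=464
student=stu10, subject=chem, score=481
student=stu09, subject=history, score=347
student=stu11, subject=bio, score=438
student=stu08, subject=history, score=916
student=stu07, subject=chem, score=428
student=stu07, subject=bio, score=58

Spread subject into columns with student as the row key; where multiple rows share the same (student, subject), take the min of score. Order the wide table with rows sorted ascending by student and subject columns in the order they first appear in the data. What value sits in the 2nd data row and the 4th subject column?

With rows sorted ascending by student, row 2 is student=stu08. subject columns in first-appearance order: chem, history, physics, bio; column 4 is bio.
Long rows with student=stu08, subject=bio: min(326, 519, 60) = 60.

60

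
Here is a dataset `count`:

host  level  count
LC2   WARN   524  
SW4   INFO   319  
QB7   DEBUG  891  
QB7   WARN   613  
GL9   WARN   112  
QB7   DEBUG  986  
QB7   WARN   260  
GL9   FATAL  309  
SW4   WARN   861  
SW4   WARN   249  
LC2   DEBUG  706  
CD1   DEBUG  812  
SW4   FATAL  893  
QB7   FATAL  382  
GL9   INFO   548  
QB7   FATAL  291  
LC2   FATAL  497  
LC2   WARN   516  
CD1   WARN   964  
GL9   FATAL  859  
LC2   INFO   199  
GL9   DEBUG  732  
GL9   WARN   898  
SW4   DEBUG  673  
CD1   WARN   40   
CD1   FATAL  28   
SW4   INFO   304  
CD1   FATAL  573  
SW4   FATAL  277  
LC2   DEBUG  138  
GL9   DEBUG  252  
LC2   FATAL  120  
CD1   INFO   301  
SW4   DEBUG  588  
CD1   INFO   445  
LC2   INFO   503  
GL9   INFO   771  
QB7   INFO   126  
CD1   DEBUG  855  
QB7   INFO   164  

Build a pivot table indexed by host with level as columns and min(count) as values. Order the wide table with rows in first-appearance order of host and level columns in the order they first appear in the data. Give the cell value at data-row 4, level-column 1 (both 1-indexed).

With rows in first-appearance order of host, row 4 is host=GL9. level columns in first-appearance order: WARN, INFO, DEBUG, FATAL; column 1 is WARN.
Long rows with host=GL9, level=WARN: min(112, 898) = 112.

112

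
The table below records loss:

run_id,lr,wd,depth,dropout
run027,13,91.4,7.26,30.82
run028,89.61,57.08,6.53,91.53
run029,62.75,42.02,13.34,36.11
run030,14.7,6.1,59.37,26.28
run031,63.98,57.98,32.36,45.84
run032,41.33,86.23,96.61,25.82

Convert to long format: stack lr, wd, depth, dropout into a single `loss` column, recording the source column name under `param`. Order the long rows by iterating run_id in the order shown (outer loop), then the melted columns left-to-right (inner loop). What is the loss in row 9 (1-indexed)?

24 rows total (6 × 4). Row 9: index ⌊(9-1)/4⌋ = 2 into run_id → run029; (9-1) mod 4 = 0 into the melted columns → lr.
So row 9 is (run029, lr, 62.75); loss = 62.75.

62.75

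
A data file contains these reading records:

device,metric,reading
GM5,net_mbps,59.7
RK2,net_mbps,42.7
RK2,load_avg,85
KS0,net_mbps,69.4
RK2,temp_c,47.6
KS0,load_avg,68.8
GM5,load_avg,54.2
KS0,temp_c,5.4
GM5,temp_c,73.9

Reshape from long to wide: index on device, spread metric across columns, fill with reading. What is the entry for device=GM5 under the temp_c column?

Wide layout: rows indexed by device, columns are the 3 distinct metric values (net_mbps, load_avg, temp_c).
Cell (device=GM5, metric=temp_c) draws from the long row where device=GM5 and metric=temp_c, which has reading=73.9.

73.9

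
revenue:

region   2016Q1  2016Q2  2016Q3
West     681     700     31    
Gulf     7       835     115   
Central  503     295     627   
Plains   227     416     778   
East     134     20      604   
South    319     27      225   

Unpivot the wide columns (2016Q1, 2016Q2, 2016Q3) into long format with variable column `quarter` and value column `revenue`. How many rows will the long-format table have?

18

6 region values × 3 melted columns = 18 rows.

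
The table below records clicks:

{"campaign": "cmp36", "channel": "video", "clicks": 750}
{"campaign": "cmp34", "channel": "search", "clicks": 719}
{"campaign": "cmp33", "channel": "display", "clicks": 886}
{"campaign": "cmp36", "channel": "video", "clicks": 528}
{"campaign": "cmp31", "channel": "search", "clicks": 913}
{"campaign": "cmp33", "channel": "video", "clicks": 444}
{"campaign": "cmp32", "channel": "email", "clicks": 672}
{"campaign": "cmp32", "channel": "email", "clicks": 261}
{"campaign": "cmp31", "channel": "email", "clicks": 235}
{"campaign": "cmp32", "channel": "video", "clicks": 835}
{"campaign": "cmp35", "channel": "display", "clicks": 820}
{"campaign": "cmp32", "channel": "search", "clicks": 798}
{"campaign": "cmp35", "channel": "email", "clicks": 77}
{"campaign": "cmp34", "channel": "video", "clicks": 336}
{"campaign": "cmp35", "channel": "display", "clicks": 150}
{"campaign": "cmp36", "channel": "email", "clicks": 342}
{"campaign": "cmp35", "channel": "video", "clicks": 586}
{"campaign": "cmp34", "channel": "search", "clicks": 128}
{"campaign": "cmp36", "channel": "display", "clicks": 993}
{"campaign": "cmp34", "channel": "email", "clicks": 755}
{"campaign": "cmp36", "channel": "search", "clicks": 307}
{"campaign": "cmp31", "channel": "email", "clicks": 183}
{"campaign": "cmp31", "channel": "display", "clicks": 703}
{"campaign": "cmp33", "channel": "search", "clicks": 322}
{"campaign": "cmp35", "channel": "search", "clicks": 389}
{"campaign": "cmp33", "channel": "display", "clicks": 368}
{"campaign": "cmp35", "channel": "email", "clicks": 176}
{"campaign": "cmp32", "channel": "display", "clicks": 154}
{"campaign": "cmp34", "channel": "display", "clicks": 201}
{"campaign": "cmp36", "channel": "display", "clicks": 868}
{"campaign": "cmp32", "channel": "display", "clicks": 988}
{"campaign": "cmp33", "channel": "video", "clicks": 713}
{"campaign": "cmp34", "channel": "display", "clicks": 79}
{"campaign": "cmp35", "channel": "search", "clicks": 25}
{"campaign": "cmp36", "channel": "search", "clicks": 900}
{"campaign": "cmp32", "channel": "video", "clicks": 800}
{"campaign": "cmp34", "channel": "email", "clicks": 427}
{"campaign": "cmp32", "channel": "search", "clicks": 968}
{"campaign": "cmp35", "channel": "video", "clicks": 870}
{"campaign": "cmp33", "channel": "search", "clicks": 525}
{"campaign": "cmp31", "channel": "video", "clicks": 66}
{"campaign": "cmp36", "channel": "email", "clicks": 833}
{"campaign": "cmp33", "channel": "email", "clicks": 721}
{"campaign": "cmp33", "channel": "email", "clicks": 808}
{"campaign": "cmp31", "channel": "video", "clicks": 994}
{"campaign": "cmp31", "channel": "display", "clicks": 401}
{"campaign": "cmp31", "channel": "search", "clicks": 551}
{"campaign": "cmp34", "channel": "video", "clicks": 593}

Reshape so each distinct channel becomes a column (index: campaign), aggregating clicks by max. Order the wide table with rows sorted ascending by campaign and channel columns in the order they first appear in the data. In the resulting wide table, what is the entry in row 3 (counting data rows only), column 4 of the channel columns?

808

With rows sorted ascending by campaign, row 3 is campaign=cmp33. channel columns in first-appearance order: video, search, display, email; column 4 is email.
Long rows with campaign=cmp33, channel=email: max(721, 808) = 808.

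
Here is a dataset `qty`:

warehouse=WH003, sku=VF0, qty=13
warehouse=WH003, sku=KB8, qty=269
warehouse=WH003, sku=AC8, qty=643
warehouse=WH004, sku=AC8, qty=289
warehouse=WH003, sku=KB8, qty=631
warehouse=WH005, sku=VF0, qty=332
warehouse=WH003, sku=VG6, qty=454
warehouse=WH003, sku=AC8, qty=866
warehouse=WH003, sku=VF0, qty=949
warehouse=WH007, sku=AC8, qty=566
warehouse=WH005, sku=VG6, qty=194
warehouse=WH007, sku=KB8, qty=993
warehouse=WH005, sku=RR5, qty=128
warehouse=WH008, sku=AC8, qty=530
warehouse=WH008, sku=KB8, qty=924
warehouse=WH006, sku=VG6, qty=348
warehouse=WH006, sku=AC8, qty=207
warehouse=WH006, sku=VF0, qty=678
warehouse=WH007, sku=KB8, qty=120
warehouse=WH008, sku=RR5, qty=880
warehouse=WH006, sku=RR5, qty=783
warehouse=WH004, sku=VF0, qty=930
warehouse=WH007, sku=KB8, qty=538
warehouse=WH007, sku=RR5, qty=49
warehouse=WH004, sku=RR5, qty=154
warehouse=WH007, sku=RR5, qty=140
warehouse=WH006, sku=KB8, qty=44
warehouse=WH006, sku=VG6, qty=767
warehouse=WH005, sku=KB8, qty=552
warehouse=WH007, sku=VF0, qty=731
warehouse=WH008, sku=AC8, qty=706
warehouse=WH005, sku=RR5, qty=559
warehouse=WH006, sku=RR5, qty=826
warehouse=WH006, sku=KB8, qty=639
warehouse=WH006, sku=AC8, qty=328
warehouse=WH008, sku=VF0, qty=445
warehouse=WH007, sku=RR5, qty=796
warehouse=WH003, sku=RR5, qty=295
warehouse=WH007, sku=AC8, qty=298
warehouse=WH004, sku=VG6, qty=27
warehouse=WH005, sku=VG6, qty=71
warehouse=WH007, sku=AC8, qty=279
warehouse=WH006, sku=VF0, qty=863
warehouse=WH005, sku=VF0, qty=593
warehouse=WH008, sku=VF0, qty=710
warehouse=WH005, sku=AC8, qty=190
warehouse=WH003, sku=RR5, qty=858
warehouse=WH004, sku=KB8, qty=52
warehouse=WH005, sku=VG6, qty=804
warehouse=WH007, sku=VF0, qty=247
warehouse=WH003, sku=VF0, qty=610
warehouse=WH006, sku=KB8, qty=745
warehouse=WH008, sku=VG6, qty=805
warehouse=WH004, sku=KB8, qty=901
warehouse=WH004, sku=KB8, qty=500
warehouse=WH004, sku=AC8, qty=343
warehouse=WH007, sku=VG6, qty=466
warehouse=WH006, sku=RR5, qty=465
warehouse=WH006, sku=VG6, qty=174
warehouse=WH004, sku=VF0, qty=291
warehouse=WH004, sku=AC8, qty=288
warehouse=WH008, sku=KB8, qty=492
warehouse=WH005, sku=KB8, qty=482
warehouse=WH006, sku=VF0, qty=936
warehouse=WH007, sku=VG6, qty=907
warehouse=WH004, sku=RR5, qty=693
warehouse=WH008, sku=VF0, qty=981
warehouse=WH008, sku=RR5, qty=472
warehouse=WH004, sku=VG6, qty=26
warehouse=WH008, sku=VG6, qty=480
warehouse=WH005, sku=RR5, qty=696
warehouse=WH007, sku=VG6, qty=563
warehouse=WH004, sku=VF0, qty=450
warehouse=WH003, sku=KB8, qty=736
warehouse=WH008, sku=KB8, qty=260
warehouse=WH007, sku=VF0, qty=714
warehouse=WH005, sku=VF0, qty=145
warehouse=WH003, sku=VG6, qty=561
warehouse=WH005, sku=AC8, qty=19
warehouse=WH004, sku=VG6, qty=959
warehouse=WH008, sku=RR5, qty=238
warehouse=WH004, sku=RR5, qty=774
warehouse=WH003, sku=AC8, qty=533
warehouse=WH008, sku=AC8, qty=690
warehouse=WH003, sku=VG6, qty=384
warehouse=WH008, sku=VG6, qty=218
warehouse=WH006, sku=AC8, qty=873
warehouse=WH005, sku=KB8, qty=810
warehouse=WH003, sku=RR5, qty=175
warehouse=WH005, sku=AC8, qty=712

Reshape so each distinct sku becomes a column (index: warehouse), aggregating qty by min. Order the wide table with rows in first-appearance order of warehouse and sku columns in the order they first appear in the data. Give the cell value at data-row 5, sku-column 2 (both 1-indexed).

With rows in first-appearance order of warehouse, row 5 is warehouse=WH008. sku columns in first-appearance order: VF0, KB8, AC8, VG6, RR5; column 2 is KB8.
Long rows with warehouse=WH008, sku=KB8: min(924, 492, 260) = 260.

260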